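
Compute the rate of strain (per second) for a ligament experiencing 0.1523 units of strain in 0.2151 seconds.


strain_rate = delta_strain / delta_t
strain_rate = 0.1523 / 0.2151
strain_rate = 0.7080


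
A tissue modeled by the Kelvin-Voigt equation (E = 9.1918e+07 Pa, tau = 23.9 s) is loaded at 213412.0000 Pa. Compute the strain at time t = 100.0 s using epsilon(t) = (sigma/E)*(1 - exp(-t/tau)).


epsilon(t) = (sigma/E) * (1 - exp(-t/tau))
sigma/E = 213412.0000 / 9.1918e+07 = 0.0023
exp(-t/tau) = exp(-100.0 / 23.9) = 0.0152
epsilon = 0.0023 * (1 - 0.0152)
epsilon = 0.0023


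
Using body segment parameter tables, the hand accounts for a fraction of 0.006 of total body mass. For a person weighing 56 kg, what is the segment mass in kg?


m_segment = body_mass * fraction
m_segment = 56 * 0.006
m_segment = 0.3360


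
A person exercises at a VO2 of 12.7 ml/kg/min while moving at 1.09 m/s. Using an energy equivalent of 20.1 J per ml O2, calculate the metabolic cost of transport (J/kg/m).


Power per kg = VO2 * 20.1 / 60
Power per kg = 12.7 * 20.1 / 60 = 4.2545 W/kg
Cost = power_per_kg / speed
Cost = 4.2545 / 1.09
Cost = 3.9032


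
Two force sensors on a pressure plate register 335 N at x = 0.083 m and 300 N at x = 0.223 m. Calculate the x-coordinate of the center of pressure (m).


COP_x = (F1*x1 + F2*x2) / (F1 + F2)
COP_x = (335*0.083 + 300*0.223) / (335 + 300)
Numerator = 94.7050
Denominator = 635
COP_x = 0.1491


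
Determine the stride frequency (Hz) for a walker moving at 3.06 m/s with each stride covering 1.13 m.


f = v / stride_length
f = 3.06 / 1.13
f = 2.7080


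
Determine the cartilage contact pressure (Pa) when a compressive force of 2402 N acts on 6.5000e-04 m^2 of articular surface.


P = F / A
P = 2402 / 6.5000e-04
P = 3.6954e+06


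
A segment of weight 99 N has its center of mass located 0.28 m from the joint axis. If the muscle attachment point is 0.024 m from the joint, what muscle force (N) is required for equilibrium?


F_muscle = W * d_load / d_muscle
F_muscle = 99 * 0.28 / 0.024
Numerator = 27.7200
F_muscle = 1155.0000


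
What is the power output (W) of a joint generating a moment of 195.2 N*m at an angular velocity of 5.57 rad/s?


P = M * omega
P = 195.2 * 5.57
P = 1087.2640


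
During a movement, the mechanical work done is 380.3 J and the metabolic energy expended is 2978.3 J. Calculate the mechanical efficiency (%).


eta = (W_mech / E_meta) * 100
eta = (380.3 / 2978.3) * 100
ratio = 0.1277
eta = 12.7690


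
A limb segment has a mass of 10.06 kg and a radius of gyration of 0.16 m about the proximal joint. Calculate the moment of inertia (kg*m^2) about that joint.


I = m * k^2
I = 10.06 * 0.16^2
k^2 = 0.0256
I = 0.2575


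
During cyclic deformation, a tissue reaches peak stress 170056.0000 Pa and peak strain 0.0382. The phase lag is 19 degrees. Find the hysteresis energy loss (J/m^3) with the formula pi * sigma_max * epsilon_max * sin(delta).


E_loss = pi * sigma_max * epsilon_max * sin(delta)
delta = 19 deg = 0.3316 rad
sin(delta) = 0.3256
E_loss = pi * 170056.0000 * 0.0382 * 0.3256
E_loss = 6644.2676


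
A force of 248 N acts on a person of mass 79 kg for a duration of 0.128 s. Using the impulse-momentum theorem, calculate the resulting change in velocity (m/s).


J = F * dt = 248 * 0.128 = 31.7440 N*s
delta_v = J / m
delta_v = 31.7440 / 79
delta_v = 0.4018


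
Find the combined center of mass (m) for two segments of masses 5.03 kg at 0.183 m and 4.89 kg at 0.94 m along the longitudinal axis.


COM = (m1*x1 + m2*x2) / (m1 + m2)
COM = (5.03*0.183 + 4.89*0.94) / (5.03 + 4.89)
Numerator = 5.5171
Denominator = 9.9200
COM = 0.5562


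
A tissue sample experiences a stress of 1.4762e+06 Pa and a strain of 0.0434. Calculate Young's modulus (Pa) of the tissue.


E = stress / strain
E = 1.4762e+06 / 0.0434
E = 3.4014e+07


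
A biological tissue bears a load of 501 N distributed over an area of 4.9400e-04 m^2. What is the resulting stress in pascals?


stress = F / A
stress = 501 / 4.9400e-04
stress = 1.0142e+06


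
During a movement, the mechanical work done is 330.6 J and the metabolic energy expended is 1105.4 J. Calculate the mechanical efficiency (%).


eta = (W_mech / E_meta) * 100
eta = (330.6 / 1105.4) * 100
ratio = 0.2991
eta = 29.9077


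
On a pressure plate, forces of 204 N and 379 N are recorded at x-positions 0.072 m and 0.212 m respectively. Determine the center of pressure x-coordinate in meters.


COP_x = (F1*x1 + F2*x2) / (F1 + F2)
COP_x = (204*0.072 + 379*0.212) / (204 + 379)
Numerator = 95.0360
Denominator = 583
COP_x = 0.1630


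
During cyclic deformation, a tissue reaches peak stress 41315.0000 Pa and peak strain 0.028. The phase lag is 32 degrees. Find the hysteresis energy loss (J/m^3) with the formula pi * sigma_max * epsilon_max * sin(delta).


E_loss = pi * sigma_max * epsilon_max * sin(delta)
delta = 32 deg = 0.5585 rad
sin(delta) = 0.5299
E_loss = pi * 41315.0000 * 0.028 * 0.5299
E_loss = 1925.8629


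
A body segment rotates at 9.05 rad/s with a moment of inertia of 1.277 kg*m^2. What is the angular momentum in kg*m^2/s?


L = I * omega
L = 1.277 * 9.05
L = 11.5569


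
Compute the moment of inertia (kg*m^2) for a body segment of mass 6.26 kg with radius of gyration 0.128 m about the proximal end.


I = m * k^2
I = 6.26 * 0.128^2
k^2 = 0.0164
I = 0.1026


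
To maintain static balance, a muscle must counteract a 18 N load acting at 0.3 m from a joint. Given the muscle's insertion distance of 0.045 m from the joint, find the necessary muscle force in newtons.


F_muscle = W * d_load / d_muscle
F_muscle = 18 * 0.3 / 0.045
Numerator = 5.4000
F_muscle = 120.0000


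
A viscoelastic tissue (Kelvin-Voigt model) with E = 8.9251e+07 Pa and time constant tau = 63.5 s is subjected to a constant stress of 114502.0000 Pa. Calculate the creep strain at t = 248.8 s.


epsilon(t) = (sigma/E) * (1 - exp(-t/tau))
sigma/E = 114502.0000 / 8.9251e+07 = 0.0013
exp(-t/tau) = exp(-248.8 / 63.5) = 0.0199
epsilon = 0.0013 * (1 - 0.0199)
epsilon = 0.0013


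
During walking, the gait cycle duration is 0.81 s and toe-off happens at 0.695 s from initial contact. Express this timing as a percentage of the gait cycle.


pct = (event_time / cycle_time) * 100
pct = (0.695 / 0.81) * 100
ratio = 0.8580
pct = 85.8025


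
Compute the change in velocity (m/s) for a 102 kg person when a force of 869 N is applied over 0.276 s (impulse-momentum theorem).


J = F * dt = 869 * 0.276 = 239.8440 N*s
delta_v = J / m
delta_v = 239.8440 / 102
delta_v = 2.3514


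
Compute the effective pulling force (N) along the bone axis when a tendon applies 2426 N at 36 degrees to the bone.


F_eff = F_tendon * cos(theta)
theta = 36 deg = 0.6283 rad
cos(theta) = 0.8090
F_eff = 2426 * 0.8090
F_eff = 1962.6752


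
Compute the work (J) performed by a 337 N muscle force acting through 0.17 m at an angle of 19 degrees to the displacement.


W = F * d * cos(theta)
theta = 19 deg = 0.3316 rad
cos(theta) = 0.9455
W = 337 * 0.17 * 0.9455
W = 54.1688


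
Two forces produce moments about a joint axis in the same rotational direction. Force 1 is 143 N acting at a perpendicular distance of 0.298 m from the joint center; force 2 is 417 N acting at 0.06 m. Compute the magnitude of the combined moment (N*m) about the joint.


M = F1 * d1 + F2 * d2
M = 143 * 0.298 + 417 * 0.06
M = 42.6140 + 25.0200
M = 67.6340


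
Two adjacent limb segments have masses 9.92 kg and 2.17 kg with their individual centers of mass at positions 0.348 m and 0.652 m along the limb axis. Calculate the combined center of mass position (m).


COM = (m1*x1 + m2*x2) / (m1 + m2)
COM = (9.92*0.348 + 2.17*0.652) / (9.92 + 2.17)
Numerator = 4.8670
Denominator = 12.0900
COM = 0.4026


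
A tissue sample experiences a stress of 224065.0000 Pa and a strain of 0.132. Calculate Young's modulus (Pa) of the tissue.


E = stress / strain
E = 224065.0000 / 0.132
E = 1.6975e+06


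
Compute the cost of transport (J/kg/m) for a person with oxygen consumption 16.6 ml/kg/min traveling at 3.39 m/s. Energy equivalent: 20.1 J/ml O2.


Power per kg = VO2 * 20.1 / 60
Power per kg = 16.6 * 20.1 / 60 = 5.5610 W/kg
Cost = power_per_kg / speed
Cost = 5.5610 / 3.39
Cost = 1.6404


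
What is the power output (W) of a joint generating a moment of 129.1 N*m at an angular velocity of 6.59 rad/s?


P = M * omega
P = 129.1 * 6.59
P = 850.7690


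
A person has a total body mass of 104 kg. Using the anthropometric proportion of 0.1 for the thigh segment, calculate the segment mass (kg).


m_segment = body_mass * fraction
m_segment = 104 * 0.1
m_segment = 10.4000


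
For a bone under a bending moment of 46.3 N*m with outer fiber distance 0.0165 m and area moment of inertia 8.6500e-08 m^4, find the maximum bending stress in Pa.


sigma = M * c / I
sigma = 46.3 * 0.0165 / 8.6500e-08
M * c = 0.7640
sigma = 8.8318e+06


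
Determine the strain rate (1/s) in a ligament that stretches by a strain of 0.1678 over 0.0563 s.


strain_rate = delta_strain / delta_t
strain_rate = 0.1678 / 0.0563
strain_rate = 2.9805


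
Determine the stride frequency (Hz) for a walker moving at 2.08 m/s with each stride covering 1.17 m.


f = v / stride_length
f = 2.08 / 1.17
f = 1.7778


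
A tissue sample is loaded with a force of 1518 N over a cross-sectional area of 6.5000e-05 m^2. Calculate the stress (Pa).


stress = F / A
stress = 1518 / 6.5000e-05
stress = 2.3354e+07


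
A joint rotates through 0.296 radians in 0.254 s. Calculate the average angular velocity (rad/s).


omega = delta_theta / delta_t
omega = 0.296 / 0.254
omega = 1.1654


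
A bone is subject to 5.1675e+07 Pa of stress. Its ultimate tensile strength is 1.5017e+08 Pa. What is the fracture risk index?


FRI = applied / ultimate
FRI = 5.1675e+07 / 1.5017e+08
FRI = 0.3441


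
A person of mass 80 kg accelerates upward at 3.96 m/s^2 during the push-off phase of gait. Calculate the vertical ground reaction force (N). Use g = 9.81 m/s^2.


GRF = m * (g + a)
GRF = 80 * (9.81 + 3.96)
GRF = 80 * 13.7700
GRF = 1101.6000


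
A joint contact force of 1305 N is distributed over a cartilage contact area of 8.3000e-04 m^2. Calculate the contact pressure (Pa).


P = F / A
P = 1305 / 8.3000e-04
P = 1.5723e+06


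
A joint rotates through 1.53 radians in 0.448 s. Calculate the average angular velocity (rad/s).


omega = delta_theta / delta_t
omega = 1.53 / 0.448
omega = 3.4152


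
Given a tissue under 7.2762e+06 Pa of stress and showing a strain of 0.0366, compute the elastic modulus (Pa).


E = stress / strain
E = 7.2762e+06 / 0.0366
E = 1.9880e+08


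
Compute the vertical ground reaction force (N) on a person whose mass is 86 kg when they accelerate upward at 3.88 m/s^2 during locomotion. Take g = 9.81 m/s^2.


GRF = m * (g + a)
GRF = 86 * (9.81 + 3.88)
GRF = 86 * 13.6900
GRF = 1177.3400


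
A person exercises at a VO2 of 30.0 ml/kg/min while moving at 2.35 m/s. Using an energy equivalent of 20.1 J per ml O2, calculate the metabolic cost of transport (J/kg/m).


Power per kg = VO2 * 20.1 / 60
Power per kg = 30.0 * 20.1 / 60 = 10.0500 W/kg
Cost = power_per_kg / speed
Cost = 10.0500 / 2.35
Cost = 4.2766


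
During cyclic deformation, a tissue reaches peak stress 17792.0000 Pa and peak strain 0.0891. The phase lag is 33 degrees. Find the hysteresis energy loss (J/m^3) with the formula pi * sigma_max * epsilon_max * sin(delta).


E_loss = pi * sigma_max * epsilon_max * sin(delta)
delta = 33 deg = 0.5760 rad
sin(delta) = 0.5446
E_loss = pi * 17792.0000 * 0.0891 * 0.5446
E_loss = 2712.4461


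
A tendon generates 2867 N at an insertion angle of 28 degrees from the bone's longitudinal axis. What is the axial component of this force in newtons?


F_eff = F_tendon * cos(theta)
theta = 28 deg = 0.4887 rad
cos(theta) = 0.8829
F_eff = 2867 * 0.8829
F_eff = 2531.4107


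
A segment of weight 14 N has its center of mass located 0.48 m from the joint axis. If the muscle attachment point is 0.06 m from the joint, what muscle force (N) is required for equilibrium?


F_muscle = W * d_load / d_muscle
F_muscle = 14 * 0.48 / 0.06
Numerator = 6.7200
F_muscle = 112.0000


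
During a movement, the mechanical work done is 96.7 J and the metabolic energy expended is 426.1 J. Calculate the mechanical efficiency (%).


eta = (W_mech / E_meta) * 100
eta = (96.7 / 426.1) * 100
ratio = 0.2269
eta = 22.6942


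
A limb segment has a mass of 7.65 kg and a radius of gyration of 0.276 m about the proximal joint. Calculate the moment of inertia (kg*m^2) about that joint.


I = m * k^2
I = 7.65 * 0.276^2
k^2 = 0.0762
I = 0.5827


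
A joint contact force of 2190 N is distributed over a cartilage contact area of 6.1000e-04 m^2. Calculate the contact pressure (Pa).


P = F / A
P = 2190 / 6.1000e-04
P = 3.5902e+06


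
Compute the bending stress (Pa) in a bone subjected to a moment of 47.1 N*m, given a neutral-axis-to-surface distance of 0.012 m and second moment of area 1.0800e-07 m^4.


sigma = M * c / I
sigma = 47.1 * 0.012 / 1.0800e-07
M * c = 0.5652
sigma = 5.2333e+06


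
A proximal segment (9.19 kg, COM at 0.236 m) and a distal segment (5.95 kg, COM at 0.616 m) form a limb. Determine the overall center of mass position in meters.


COM = (m1*x1 + m2*x2) / (m1 + m2)
COM = (9.19*0.236 + 5.95*0.616) / (9.19 + 5.95)
Numerator = 5.8340
Denominator = 15.1400
COM = 0.3853


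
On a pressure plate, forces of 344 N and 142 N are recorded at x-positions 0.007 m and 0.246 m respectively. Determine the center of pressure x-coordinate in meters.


COP_x = (F1*x1 + F2*x2) / (F1 + F2)
COP_x = (344*0.007 + 142*0.246) / (344 + 142)
Numerator = 37.3400
Denominator = 486
COP_x = 0.0768


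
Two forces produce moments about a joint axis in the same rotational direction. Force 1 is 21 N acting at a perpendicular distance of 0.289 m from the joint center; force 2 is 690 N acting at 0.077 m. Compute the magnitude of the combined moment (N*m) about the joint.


M = F1 * d1 + F2 * d2
M = 21 * 0.289 + 690 * 0.077
M = 6.0690 + 53.1300
M = 59.1990


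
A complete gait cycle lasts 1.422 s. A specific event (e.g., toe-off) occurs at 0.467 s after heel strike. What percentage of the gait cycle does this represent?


pct = (event_time / cycle_time) * 100
pct = (0.467 / 1.422) * 100
ratio = 0.3284
pct = 32.8411


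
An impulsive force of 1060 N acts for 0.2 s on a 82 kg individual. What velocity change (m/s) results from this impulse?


J = F * dt = 1060 * 0.2 = 212.0000 N*s
delta_v = J / m
delta_v = 212.0000 / 82
delta_v = 2.5854


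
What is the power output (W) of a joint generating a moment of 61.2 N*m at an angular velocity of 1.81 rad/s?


P = M * omega
P = 61.2 * 1.81
P = 110.7720


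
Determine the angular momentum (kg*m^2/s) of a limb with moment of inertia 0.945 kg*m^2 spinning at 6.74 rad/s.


L = I * omega
L = 0.945 * 6.74
L = 6.3693


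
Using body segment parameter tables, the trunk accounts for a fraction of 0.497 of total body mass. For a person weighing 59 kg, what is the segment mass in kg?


m_segment = body_mass * fraction
m_segment = 59 * 0.497
m_segment = 29.3230


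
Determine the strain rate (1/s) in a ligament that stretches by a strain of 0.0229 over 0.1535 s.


strain_rate = delta_strain / delta_t
strain_rate = 0.0229 / 0.1535
strain_rate = 0.1492


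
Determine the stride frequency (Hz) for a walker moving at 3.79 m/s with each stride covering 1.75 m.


f = v / stride_length
f = 3.79 / 1.75
f = 2.1657


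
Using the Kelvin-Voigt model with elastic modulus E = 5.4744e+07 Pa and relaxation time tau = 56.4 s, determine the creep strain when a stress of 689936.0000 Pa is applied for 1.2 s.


epsilon(t) = (sigma/E) * (1 - exp(-t/tau))
sigma/E = 689936.0000 / 5.4744e+07 = 0.0126
exp(-t/tau) = exp(-1.2 / 56.4) = 0.9789
epsilon = 0.0126 * (1 - 0.9789)
epsilon = 2.6532e-04


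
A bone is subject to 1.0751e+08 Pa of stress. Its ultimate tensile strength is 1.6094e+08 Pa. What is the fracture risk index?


FRI = applied / ultimate
FRI = 1.0751e+08 / 1.6094e+08
FRI = 0.6680


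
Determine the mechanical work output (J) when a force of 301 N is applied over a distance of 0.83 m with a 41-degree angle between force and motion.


W = F * d * cos(theta)
theta = 41 deg = 0.7156 rad
cos(theta) = 0.7547
W = 301 * 0.83 * 0.7547
W = 188.5491


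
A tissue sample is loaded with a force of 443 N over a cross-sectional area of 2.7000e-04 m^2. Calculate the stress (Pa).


stress = F / A
stress = 443 / 2.7000e-04
stress = 1.6407e+06


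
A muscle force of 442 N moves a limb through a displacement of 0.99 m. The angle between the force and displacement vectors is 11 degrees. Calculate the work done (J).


W = F * d * cos(theta)
theta = 11 deg = 0.1920 rad
cos(theta) = 0.9816
W = 442 * 0.99 * 0.9816
W = 429.5404


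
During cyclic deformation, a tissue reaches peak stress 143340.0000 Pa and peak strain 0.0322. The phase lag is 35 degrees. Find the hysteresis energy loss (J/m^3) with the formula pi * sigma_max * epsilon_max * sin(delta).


E_loss = pi * sigma_max * epsilon_max * sin(delta)
delta = 35 deg = 0.6109 rad
sin(delta) = 0.5736
E_loss = pi * 143340.0000 * 0.0322 * 0.5736
E_loss = 8316.9568


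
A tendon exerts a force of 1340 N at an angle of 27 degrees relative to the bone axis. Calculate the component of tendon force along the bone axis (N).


F_eff = F_tendon * cos(theta)
theta = 27 deg = 0.4712 rad
cos(theta) = 0.8910
F_eff = 1340 * 0.8910
F_eff = 1193.9487


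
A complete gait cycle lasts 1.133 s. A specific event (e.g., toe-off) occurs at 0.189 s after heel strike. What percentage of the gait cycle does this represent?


pct = (event_time / cycle_time) * 100
pct = (0.189 / 1.133) * 100
ratio = 0.1668
pct = 16.6814


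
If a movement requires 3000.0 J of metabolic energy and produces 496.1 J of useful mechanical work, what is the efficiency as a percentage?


eta = (W_mech / E_meta) * 100
eta = (496.1 / 3000.0) * 100
ratio = 0.1654
eta = 16.5367


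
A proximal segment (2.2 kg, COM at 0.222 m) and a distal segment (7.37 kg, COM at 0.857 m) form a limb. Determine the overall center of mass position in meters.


COM = (m1*x1 + m2*x2) / (m1 + m2)
COM = (2.2*0.222 + 7.37*0.857) / (2.2 + 7.37)
Numerator = 6.8045
Denominator = 9.5700
COM = 0.7110


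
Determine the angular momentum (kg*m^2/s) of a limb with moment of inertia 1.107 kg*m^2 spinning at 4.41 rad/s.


L = I * omega
L = 1.107 * 4.41
L = 4.8819


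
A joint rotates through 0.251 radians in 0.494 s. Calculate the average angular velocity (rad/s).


omega = delta_theta / delta_t
omega = 0.251 / 0.494
omega = 0.5081


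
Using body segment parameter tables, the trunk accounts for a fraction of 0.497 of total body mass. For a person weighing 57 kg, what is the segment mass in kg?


m_segment = body_mass * fraction
m_segment = 57 * 0.497
m_segment = 28.3290


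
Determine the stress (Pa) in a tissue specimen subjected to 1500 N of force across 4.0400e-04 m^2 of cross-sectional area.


stress = F / A
stress = 1500 / 4.0400e-04
stress = 3.7129e+06


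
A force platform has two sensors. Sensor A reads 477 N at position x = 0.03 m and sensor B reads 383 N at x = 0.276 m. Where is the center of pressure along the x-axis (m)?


COP_x = (F1*x1 + F2*x2) / (F1 + F2)
COP_x = (477*0.03 + 383*0.276) / (477 + 383)
Numerator = 120.0180
Denominator = 860
COP_x = 0.1396


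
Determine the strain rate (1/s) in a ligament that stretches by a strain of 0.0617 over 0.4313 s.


strain_rate = delta_strain / delta_t
strain_rate = 0.0617 / 0.4313
strain_rate = 0.1431


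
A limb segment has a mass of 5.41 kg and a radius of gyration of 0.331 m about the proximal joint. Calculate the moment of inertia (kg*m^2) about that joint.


I = m * k^2
I = 5.41 * 0.331^2
k^2 = 0.1096
I = 0.5927


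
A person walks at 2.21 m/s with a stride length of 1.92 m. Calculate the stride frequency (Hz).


f = v / stride_length
f = 2.21 / 1.92
f = 1.1510


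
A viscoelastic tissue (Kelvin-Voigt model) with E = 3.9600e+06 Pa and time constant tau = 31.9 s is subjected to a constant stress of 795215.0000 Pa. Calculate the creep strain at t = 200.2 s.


epsilon(t) = (sigma/E) * (1 - exp(-t/tau))
sigma/E = 795215.0000 / 3.9600e+06 = 0.2008
exp(-t/tau) = exp(-200.2 / 31.9) = 0.0019
epsilon = 0.2008 * (1 - 0.0019)
epsilon = 0.2004


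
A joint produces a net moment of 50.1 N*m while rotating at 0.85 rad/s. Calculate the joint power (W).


P = M * omega
P = 50.1 * 0.85
P = 42.5850


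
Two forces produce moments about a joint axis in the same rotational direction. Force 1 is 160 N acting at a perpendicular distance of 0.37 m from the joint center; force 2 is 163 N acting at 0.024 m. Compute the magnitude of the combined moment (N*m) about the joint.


M = F1 * d1 + F2 * d2
M = 160 * 0.37 + 163 * 0.024
M = 59.2000 + 3.9120
M = 63.1120


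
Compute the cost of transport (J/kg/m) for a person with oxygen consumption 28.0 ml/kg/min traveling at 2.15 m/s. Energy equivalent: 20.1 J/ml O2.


Power per kg = VO2 * 20.1 / 60
Power per kg = 28.0 * 20.1 / 60 = 9.3800 W/kg
Cost = power_per_kg / speed
Cost = 9.3800 / 2.15
Cost = 4.3628


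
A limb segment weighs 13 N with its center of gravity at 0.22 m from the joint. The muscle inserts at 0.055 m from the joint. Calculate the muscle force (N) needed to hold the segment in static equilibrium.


F_muscle = W * d_load / d_muscle
F_muscle = 13 * 0.22 / 0.055
Numerator = 2.8600
F_muscle = 52.0000


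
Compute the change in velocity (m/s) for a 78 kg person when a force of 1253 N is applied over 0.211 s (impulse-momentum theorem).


J = F * dt = 1253 * 0.211 = 264.3830 N*s
delta_v = J / m
delta_v = 264.3830 / 78
delta_v = 3.3895


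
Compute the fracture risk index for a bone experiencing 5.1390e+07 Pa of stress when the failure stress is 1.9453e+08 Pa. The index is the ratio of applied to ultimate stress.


FRI = applied / ultimate
FRI = 5.1390e+07 / 1.9453e+08
FRI = 0.2642


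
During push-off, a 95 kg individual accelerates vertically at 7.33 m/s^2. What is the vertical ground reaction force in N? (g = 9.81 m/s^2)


GRF = m * (g + a)
GRF = 95 * (9.81 + 7.33)
GRF = 95 * 17.1400
GRF = 1628.3000


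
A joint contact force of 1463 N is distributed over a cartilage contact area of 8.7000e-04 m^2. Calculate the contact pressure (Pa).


P = F / A
P = 1463 / 8.7000e-04
P = 1.6816e+06


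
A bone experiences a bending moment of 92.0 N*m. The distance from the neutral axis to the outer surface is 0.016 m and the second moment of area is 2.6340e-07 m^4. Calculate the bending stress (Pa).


sigma = M * c / I
sigma = 92.0 * 0.016 / 2.6340e-07
M * c = 1.4720
sigma = 5.5885e+06


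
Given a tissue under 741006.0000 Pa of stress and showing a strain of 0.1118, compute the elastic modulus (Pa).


E = stress / strain
E = 741006.0000 / 0.1118
E = 6.6280e+06


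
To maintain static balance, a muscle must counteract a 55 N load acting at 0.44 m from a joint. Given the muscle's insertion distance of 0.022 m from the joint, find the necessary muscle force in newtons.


F_muscle = W * d_load / d_muscle
F_muscle = 55 * 0.44 / 0.022
Numerator = 24.2000
F_muscle = 1100.0000


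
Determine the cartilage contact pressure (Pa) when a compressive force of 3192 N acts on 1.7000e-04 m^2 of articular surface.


P = F / A
P = 3192 / 1.7000e-04
P = 1.8776e+07


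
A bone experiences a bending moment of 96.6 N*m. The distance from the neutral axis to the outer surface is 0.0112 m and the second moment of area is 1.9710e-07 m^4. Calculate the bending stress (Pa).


sigma = M * c / I
sigma = 96.6 * 0.0112 / 1.9710e-07
M * c = 1.0819
sigma = 5.4892e+06


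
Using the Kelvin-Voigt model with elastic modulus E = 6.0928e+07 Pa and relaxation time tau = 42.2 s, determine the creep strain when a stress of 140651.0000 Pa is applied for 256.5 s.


epsilon(t) = (sigma/E) * (1 - exp(-t/tau))
sigma/E = 140651.0000 / 6.0928e+07 = 0.0023
exp(-t/tau) = exp(-256.5 / 42.2) = 0.0023
epsilon = 0.0023 * (1 - 0.0023)
epsilon = 0.0023


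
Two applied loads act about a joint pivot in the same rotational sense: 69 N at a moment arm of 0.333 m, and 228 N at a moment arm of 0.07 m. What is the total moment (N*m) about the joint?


M = F1 * d1 + F2 * d2
M = 69 * 0.333 + 228 * 0.07
M = 22.9770 + 15.9600
M = 38.9370


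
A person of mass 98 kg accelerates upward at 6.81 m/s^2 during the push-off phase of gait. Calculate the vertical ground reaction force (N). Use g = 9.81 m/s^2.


GRF = m * (g + a)
GRF = 98 * (9.81 + 6.81)
GRF = 98 * 16.6200
GRF = 1628.7600


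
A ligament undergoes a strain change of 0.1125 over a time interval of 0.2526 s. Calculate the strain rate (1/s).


strain_rate = delta_strain / delta_t
strain_rate = 0.1125 / 0.2526
strain_rate = 0.4454


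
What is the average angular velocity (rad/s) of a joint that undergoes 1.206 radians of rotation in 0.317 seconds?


omega = delta_theta / delta_t
omega = 1.206 / 0.317
omega = 3.8044


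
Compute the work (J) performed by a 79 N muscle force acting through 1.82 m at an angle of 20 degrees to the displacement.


W = F * d * cos(theta)
theta = 20 deg = 0.3491 rad
cos(theta) = 0.9397
W = 79 * 1.82 * 0.9397
W = 135.1090


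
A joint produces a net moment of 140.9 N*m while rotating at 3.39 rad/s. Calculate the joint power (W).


P = M * omega
P = 140.9 * 3.39
P = 477.6510


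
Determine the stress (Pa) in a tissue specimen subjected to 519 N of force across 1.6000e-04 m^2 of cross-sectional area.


stress = F / A
stress = 519 / 1.6000e-04
stress = 3.2437e+06


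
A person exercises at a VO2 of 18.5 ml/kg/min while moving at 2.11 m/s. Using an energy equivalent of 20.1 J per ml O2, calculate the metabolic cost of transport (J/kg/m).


Power per kg = VO2 * 20.1 / 60
Power per kg = 18.5 * 20.1 / 60 = 6.1975 W/kg
Cost = power_per_kg / speed
Cost = 6.1975 / 2.11
Cost = 2.9372


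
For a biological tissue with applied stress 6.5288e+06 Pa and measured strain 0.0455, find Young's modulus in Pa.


E = stress / strain
E = 6.5288e+06 / 0.0455
E = 1.4349e+08


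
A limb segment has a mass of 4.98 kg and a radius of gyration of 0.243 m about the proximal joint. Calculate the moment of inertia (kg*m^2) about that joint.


I = m * k^2
I = 4.98 * 0.243^2
k^2 = 0.0590
I = 0.2941


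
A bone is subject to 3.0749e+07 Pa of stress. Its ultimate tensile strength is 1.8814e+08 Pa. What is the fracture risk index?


FRI = applied / ultimate
FRI = 3.0749e+07 / 1.8814e+08
FRI = 0.1634


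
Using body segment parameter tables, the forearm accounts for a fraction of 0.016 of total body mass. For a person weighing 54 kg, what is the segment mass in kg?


m_segment = body_mass * fraction
m_segment = 54 * 0.016
m_segment = 0.8640


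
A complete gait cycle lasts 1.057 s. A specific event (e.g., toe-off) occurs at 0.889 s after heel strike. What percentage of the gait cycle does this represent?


pct = (event_time / cycle_time) * 100
pct = (0.889 / 1.057) * 100
ratio = 0.8411
pct = 84.1060


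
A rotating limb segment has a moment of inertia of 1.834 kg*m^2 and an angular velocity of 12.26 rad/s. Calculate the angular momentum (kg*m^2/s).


L = I * omega
L = 1.834 * 12.26
L = 22.4848


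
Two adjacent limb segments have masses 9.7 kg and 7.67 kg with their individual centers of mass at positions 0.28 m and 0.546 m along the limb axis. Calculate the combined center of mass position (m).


COM = (m1*x1 + m2*x2) / (m1 + m2)
COM = (9.7*0.28 + 7.67*0.546) / (9.7 + 7.67)
Numerator = 6.9038
Denominator = 17.3700
COM = 0.3975


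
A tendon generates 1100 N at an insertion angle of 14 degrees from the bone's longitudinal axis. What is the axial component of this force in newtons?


F_eff = F_tendon * cos(theta)
theta = 14 deg = 0.2443 rad
cos(theta) = 0.9703
F_eff = 1100 * 0.9703
F_eff = 1067.3253


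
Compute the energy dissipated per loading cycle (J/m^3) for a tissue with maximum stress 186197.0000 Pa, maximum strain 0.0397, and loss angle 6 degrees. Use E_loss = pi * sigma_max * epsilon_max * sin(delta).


E_loss = pi * sigma_max * epsilon_max * sin(delta)
delta = 6 deg = 0.1047 rad
sin(delta) = 0.1045
E_loss = pi * 186197.0000 * 0.0397 * 0.1045
E_loss = 2427.4351


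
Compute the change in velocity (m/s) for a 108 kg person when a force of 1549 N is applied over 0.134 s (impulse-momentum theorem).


J = F * dt = 1549 * 0.134 = 207.5660 N*s
delta_v = J / m
delta_v = 207.5660 / 108
delta_v = 1.9219


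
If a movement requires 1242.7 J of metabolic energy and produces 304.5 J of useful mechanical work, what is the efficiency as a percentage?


eta = (W_mech / E_meta) * 100
eta = (304.5 / 1242.7) * 100
ratio = 0.2450
eta = 24.5031


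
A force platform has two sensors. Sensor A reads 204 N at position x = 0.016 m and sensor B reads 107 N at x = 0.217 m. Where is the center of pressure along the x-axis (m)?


COP_x = (F1*x1 + F2*x2) / (F1 + F2)
COP_x = (204*0.016 + 107*0.217) / (204 + 107)
Numerator = 26.4830
Denominator = 311
COP_x = 0.0852


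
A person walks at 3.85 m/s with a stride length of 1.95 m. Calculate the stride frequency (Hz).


f = v / stride_length
f = 3.85 / 1.95
f = 1.9744


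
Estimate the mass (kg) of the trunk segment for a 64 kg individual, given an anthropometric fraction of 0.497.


m_segment = body_mass * fraction
m_segment = 64 * 0.497
m_segment = 31.8080


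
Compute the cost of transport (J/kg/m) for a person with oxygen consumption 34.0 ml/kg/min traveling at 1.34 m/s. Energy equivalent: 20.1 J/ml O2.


Power per kg = VO2 * 20.1 / 60
Power per kg = 34.0 * 20.1 / 60 = 11.3900 W/kg
Cost = power_per_kg / speed
Cost = 11.3900 / 1.34
Cost = 8.5000


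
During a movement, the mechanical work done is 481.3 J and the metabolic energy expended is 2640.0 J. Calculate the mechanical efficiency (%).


eta = (W_mech / E_meta) * 100
eta = (481.3 / 2640.0) * 100
ratio = 0.1823
eta = 18.2311


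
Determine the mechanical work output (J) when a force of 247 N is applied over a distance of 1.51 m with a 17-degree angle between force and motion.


W = F * d * cos(theta)
theta = 17 deg = 0.2967 rad
cos(theta) = 0.9563
W = 247 * 1.51 * 0.9563
W = 356.6730


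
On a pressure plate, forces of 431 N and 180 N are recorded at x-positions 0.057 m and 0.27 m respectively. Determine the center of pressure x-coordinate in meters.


COP_x = (F1*x1 + F2*x2) / (F1 + F2)
COP_x = (431*0.057 + 180*0.27) / (431 + 180)
Numerator = 73.1670
Denominator = 611
COP_x = 0.1197


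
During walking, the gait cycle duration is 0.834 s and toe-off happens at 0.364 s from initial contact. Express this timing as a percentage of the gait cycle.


pct = (event_time / cycle_time) * 100
pct = (0.364 / 0.834) * 100
ratio = 0.4365
pct = 43.6451


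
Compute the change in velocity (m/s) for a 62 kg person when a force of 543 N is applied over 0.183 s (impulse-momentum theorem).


J = F * dt = 543 * 0.183 = 99.3690 N*s
delta_v = J / m
delta_v = 99.3690 / 62
delta_v = 1.6027


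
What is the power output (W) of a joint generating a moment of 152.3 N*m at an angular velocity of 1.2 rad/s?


P = M * omega
P = 152.3 * 1.2
P = 182.7600


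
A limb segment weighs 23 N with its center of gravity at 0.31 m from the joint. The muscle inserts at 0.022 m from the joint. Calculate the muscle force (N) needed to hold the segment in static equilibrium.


F_muscle = W * d_load / d_muscle
F_muscle = 23 * 0.31 / 0.022
Numerator = 7.1300
F_muscle = 324.0909


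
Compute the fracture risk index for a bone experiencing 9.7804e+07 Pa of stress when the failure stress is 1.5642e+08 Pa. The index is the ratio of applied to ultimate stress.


FRI = applied / ultimate
FRI = 9.7804e+07 / 1.5642e+08
FRI = 0.6253


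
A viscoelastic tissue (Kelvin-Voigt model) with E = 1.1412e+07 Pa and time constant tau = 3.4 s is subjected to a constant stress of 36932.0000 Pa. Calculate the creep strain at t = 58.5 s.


epsilon(t) = (sigma/E) * (1 - exp(-t/tau))
sigma/E = 36932.0000 / 1.1412e+07 = 0.0032
exp(-t/tau) = exp(-58.5 / 3.4) = 3.3696e-08
epsilon = 0.0032 * (1 - 3.3696e-08)
epsilon = 0.0032


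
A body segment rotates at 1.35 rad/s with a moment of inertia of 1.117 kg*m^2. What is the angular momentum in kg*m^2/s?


L = I * omega
L = 1.117 * 1.35
L = 1.5080


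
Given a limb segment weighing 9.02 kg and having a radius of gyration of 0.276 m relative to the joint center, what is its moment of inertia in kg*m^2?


I = m * k^2
I = 9.02 * 0.276^2
k^2 = 0.0762
I = 0.6871


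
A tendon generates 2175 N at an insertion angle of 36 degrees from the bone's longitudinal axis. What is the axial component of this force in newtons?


F_eff = F_tendon * cos(theta)
theta = 36 deg = 0.6283 rad
cos(theta) = 0.8090
F_eff = 2175 * 0.8090
F_eff = 1759.6120


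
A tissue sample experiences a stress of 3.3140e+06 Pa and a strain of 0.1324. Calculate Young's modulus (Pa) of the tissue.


E = stress / strain
E = 3.3140e+06 / 0.1324
E = 2.5030e+07


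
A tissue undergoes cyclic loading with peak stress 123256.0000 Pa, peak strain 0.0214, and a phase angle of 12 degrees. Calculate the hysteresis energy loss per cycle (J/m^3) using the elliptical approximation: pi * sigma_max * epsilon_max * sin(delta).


E_loss = pi * sigma_max * epsilon_max * sin(delta)
delta = 12 deg = 0.2094 rad
sin(delta) = 0.2079
E_loss = pi * 123256.0000 * 0.0214 * 0.2079
E_loss = 1722.8625


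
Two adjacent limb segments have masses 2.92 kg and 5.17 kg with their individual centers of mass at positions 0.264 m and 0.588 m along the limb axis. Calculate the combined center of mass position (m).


COM = (m1*x1 + m2*x2) / (m1 + m2)
COM = (2.92*0.264 + 5.17*0.588) / (2.92 + 5.17)
Numerator = 3.8108
Denominator = 8.0900
COM = 0.4711


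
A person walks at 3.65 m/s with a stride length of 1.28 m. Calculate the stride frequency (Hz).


f = v / stride_length
f = 3.65 / 1.28
f = 2.8516


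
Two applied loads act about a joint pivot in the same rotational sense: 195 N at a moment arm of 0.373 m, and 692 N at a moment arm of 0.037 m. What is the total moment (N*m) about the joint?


M = F1 * d1 + F2 * d2
M = 195 * 0.373 + 692 * 0.037
M = 72.7350 + 25.6040
M = 98.3390


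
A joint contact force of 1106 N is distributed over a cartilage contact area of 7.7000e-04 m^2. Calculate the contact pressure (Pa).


P = F / A
P = 1106 / 7.7000e-04
P = 1.4364e+06


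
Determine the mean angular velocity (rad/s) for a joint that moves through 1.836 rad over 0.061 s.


omega = delta_theta / delta_t
omega = 1.836 / 0.061
omega = 30.0984


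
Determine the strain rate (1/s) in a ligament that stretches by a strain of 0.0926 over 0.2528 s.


strain_rate = delta_strain / delta_t
strain_rate = 0.0926 / 0.2528
strain_rate = 0.3663


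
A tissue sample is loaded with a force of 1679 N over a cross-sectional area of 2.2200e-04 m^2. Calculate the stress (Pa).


stress = F / A
stress = 1679 / 2.2200e-04
stress = 7.5631e+06


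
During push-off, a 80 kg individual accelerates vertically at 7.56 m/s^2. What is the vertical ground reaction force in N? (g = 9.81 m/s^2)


GRF = m * (g + a)
GRF = 80 * (9.81 + 7.56)
GRF = 80 * 17.3700
GRF = 1389.6000


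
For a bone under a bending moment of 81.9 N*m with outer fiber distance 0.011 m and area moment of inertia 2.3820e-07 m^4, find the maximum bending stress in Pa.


sigma = M * c / I
sigma = 81.9 * 0.011 / 2.3820e-07
M * c = 0.9009
sigma = 3.7821e+06


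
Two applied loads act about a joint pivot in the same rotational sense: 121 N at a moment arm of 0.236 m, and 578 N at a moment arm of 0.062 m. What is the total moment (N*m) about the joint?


M = F1 * d1 + F2 * d2
M = 121 * 0.236 + 578 * 0.062
M = 28.5560 + 35.8360
M = 64.3920


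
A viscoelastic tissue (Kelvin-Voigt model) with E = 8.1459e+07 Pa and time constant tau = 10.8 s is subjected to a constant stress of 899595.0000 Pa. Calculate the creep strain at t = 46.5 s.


epsilon(t) = (sigma/E) * (1 - exp(-t/tau))
sigma/E = 899595.0000 / 8.1459e+07 = 0.0110
exp(-t/tau) = exp(-46.5 / 10.8) = 0.0135
epsilon = 0.0110 * (1 - 0.0135)
epsilon = 0.0109


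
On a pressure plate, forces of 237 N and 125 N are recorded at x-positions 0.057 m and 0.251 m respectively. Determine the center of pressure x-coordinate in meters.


COP_x = (F1*x1 + F2*x2) / (F1 + F2)
COP_x = (237*0.057 + 125*0.251) / (237 + 125)
Numerator = 44.8840
Denominator = 362
COP_x = 0.1240


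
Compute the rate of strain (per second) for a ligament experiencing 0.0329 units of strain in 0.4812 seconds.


strain_rate = delta_strain / delta_t
strain_rate = 0.0329 / 0.4812
strain_rate = 0.0684


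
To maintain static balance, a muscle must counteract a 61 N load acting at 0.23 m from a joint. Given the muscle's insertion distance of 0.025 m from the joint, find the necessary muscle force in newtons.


F_muscle = W * d_load / d_muscle
F_muscle = 61 * 0.23 / 0.025
Numerator = 14.0300
F_muscle = 561.2000


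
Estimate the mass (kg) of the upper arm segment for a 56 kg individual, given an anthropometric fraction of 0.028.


m_segment = body_mass * fraction
m_segment = 56 * 0.028
m_segment = 1.5680


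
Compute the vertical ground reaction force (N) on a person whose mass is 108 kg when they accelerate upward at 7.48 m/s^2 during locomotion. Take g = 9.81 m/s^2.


GRF = m * (g + a)
GRF = 108 * (9.81 + 7.48)
GRF = 108 * 17.2900
GRF = 1867.3200


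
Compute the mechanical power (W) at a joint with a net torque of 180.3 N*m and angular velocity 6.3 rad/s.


P = M * omega
P = 180.3 * 6.3
P = 1135.8900


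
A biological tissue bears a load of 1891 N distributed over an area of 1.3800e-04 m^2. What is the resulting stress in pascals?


stress = F / A
stress = 1891 / 1.3800e-04
stress = 1.3703e+07


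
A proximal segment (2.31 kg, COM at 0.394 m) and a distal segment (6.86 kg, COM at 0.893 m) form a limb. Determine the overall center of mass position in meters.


COM = (m1*x1 + m2*x2) / (m1 + m2)
COM = (2.31*0.394 + 6.86*0.893) / (2.31 + 6.86)
Numerator = 7.0361
Denominator = 9.1700
COM = 0.7673


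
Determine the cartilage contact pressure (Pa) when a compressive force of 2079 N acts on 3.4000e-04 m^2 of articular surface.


P = F / A
P = 2079 / 3.4000e-04
P = 6.1147e+06


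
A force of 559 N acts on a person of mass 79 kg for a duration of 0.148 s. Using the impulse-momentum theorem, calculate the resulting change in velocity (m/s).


J = F * dt = 559 * 0.148 = 82.7320 N*s
delta_v = J / m
delta_v = 82.7320 / 79
delta_v = 1.0472


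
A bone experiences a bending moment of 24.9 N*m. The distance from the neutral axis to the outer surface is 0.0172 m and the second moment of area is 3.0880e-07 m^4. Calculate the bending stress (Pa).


sigma = M * c / I
sigma = 24.9 * 0.0172 / 3.0880e-07
M * c = 0.4283
sigma = 1.3869e+06


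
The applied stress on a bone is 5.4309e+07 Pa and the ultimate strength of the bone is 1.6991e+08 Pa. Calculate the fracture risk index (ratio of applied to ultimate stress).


FRI = applied / ultimate
FRI = 5.4309e+07 / 1.6991e+08
FRI = 0.3196


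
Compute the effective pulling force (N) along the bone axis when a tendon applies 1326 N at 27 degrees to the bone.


F_eff = F_tendon * cos(theta)
theta = 27 deg = 0.4712 rad
cos(theta) = 0.8910
F_eff = 1326 * 0.8910
F_eff = 1181.4747


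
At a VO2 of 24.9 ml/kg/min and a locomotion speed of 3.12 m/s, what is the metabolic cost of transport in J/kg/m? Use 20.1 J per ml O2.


Power per kg = VO2 * 20.1 / 60
Power per kg = 24.9 * 20.1 / 60 = 8.3415 W/kg
Cost = power_per_kg / speed
Cost = 8.3415 / 3.12
Cost = 2.6736
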